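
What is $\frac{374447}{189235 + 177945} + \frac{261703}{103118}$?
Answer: $\frac{67352166643}{18931433620} \approx 3.5577$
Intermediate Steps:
$\frac{374447}{189235 + 177945} + \frac{261703}{103118} = \frac{374447}{367180} + 261703 \cdot \frac{1}{103118} = 374447 \cdot \frac{1}{367180} + \frac{261703}{103118} = \frac{374447}{367180} + \frac{261703}{103118} = \frac{67352166643}{18931433620}$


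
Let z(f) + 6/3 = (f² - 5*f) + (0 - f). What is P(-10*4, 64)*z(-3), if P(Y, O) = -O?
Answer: -1600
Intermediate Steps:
z(f) = -2 + f² - 6*f (z(f) = -2 + ((f² - 5*f) + (0 - f)) = -2 + ((f² - 5*f) - f) = -2 + (f² - 6*f) = -2 + f² - 6*f)
P(-10*4, 64)*z(-3) = (-1*64)*(-2 + (-3)² - 6*(-3)) = -64*(-2 + 9 + 18) = -64*25 = -1600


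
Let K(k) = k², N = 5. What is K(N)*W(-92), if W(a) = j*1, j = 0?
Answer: 0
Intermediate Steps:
W(a) = 0 (W(a) = 0*1 = 0)
K(N)*W(-92) = 5²*0 = 25*0 = 0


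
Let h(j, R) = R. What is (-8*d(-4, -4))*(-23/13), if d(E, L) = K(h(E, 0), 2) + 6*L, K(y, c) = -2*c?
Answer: -5152/13 ≈ -396.31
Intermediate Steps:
d(E, L) = -4 + 6*L (d(E, L) = -2*2 + 6*L = -4 + 6*L)
(-8*d(-4, -4))*(-23/13) = (-8*(-4 + 6*(-4)))*(-23/13) = (-8*(-4 - 24))*(-23*1/13) = -8*(-28)*(-23/13) = 224*(-23/13) = -5152/13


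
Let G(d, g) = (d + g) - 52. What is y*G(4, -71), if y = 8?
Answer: -952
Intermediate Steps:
G(d, g) = -52 + d + g
y*G(4, -71) = 8*(-52 + 4 - 71) = 8*(-119) = -952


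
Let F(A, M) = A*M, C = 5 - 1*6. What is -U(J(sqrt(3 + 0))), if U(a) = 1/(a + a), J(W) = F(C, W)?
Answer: sqrt(3)/6 ≈ 0.28868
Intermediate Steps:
C = -1 (C = 5 - 6 = -1)
J(W) = -W
U(a) = 1/(2*a)
-U(J(sqrt(3 + 0))) = -1/(2*((-sqrt(3 + 0)))) = -1/(2*((-sqrt(3)))) = -(-sqrt(3)/3)/2 = -(-1)*sqrt(3)/6 = sqrt(3)/6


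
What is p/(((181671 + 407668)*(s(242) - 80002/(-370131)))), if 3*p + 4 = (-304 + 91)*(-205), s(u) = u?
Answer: 5386763197/52835245583656 ≈ 0.00010195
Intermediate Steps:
p = 43661/3 (p = -4/3 + ((-304 + 91)*(-205))/3 = -4/3 + (-213*(-205))/3 = -4/3 + (⅓)*43665 = -4/3 + 14555 = 43661/3 ≈ 14554.)
p/(((181671 + 407668)*(s(242) - 80002/(-370131)))) = 43661/(3*(((181671 + 407668)*(242 - 80002/(-370131))))) = 43661/(3*((589339*(242 - 80002*(-1/370131))))) = 43661/(3*((589339*(242 + 80002/370131)))) = 43661/(3*((589339*(89651704/370131)))) = 43661/(3*(52835245583656/370131)) = (43661/3)*(370131/52835245583656) = 5386763197/52835245583656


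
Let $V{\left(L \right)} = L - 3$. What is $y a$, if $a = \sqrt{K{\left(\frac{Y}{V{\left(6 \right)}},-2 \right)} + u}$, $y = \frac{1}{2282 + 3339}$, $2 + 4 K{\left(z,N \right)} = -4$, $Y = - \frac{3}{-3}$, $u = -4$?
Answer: $\frac{i \sqrt{22}}{11242} \approx 0.00041722 i$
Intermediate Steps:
$V{\left(L \right)} = -3 + L$
$Y = 1$ ($Y = \left(-3\right) \left(- \frac{1}{3}\right) = 1$)
$K{\left(z,N \right)} = - \frac{3}{2}$ ($K{\left(z,N \right)} = - \frac{1}{2} + \frac{1}{4} \left(-4\right) = - \frac{1}{2} - 1 = - \frac{3}{2}$)
$y = \frac{1}{5621} \approx 0.0001779$
$a = \frac{i \sqrt{22}}{2}$ ($a = \sqrt{- \frac{3}{2} - 4} = \sqrt{- \frac{11}{2}} = \frac{i \sqrt{22}}{2} \approx 2.3452 i$)
$y a = \frac{\frac{1}{2} i \sqrt{22}}{5621} = \frac{i \sqrt{22}}{11242}$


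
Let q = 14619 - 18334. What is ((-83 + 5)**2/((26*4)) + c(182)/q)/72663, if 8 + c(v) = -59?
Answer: 434789/539886090 ≈ 0.00080534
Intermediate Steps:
q = -3715
c(v) = -67 (c(v) = -8 - 59 = -67)
((-83 + 5)**2/((26*4)) + c(182)/q)/72663 = ((-83 + 5)**2/((26*4)) - 67/(-3715))/72663 = ((-78)**2/104 - 67*(-1/3715))*(1/72663) = (6084*(1/104) + 67/3715)*(1/72663) = (117/2 + 67/3715)*(1/72663) = (434789/7430)*(1/72663) = 434789/539886090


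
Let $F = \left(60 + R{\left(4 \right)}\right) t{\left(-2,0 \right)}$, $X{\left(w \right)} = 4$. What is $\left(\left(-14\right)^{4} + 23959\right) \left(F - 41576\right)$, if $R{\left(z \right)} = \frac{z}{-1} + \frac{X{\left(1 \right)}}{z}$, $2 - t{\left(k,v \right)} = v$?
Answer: $-2586192250$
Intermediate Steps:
$t{\left(k,v \right)} = 2 - v$
$R{\left(z \right)} = - z + \frac{4}{z}$ ($R{\left(z \right)} = \frac{z}{-1} + \frac{4}{z} = z \left(-1\right) + \frac{4}{z} = - z + \frac{4}{z}$)
$F = 114$ ($F = \left(60 + \left(\left(-1\right) 4 + \frac{4}{4}\right)\right) \left(2 - 0\right) = \left(60 + \left(-4 + 4 \cdot \frac{1}{4}\right)\right) \left(2 + 0\right) = \left(60 + \left(-4 + 1\right)\right) 2 = \left(60 - 3\right) 2 = 57 \cdot 2 = 114$)
$\left(\left(-14\right)^{4} + 23959\right) \left(F - 41576\right) = \left(\left(-14\right)^{4} + 23959\right) \left(114 - 41576\right) = \left(38416 + 23959\right) \left(-41462\right) = 62375 \left(-41462\right) = -2586192250$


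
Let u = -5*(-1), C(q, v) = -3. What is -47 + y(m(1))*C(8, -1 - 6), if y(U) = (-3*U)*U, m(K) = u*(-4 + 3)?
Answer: 178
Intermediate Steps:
u = 5
m(K) = -5 (m(K) = 5*(-4 + 3) = 5*(-1) = -5)
y(U) = -3*U²
-47 + y(m(1))*C(8, -1 - 6) = -47 - 3*(-5)²*(-3) = -47 - 3*25*(-3) = -47 - 75*(-3) = -47 + 225 = 178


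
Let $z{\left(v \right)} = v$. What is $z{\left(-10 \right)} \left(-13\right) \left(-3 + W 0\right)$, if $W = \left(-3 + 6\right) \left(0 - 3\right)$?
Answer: $-390$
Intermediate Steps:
$W = -9$ ($W = 3 \left(-3\right) = -9$)
$z{\left(-10 \right)} \left(-13\right) \left(-3 + W 0\right) = \left(-10\right) \left(-13\right) \left(-3 - 0\right) = 130 \left(-3 + 0\right) = 130 \left(-3\right) = -390$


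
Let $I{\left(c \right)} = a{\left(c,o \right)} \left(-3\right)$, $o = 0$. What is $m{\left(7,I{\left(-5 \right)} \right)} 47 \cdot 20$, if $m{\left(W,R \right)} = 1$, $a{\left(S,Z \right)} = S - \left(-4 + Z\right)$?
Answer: $940$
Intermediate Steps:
$a{\left(S,Z \right)} = 4 + S - Z$
$I{\left(c \right)} = -12 - 3 c$ ($I{\left(c \right)} = \left(4 + c - 0\right) \left(-3\right) = \left(4 + c + 0\right) \left(-3\right) = \left(4 + c\right) \left(-3\right) = -12 - 3 c$)
$m{\left(7,I{\left(-5 \right)} \right)} 47 \cdot 20 = 1 \cdot 47 \cdot 20 = 47 \cdot 20 = 940$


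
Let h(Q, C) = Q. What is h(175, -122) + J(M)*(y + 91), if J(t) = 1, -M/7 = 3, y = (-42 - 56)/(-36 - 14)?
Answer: 6699/25 ≈ 267.96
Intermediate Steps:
y = 49/25 (y = -98/(-50) = -98*(-1/50) = 49/25 ≈ 1.9600)
M = -21 (M = -7*3 = -21)
h(175, -122) + J(M)*(y + 91) = 175 + 1*(49/25 + 91) = 175 + 1*(2324/25) = 175 + 2324/25 = 6699/25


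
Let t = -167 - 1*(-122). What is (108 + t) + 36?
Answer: 99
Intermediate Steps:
t = -45 (t = -167 + 122 = -45)
(108 + t) + 36 = (108 - 45) + 36 = 63 + 36 = 99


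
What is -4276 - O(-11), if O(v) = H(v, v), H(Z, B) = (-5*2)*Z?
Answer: -4386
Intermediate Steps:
H(Z, B) = -10*Z
O(v) = -10*v
-4276 - O(-11) = -4276 - (-10)*(-11) = -4276 - 1*110 = -4276 - 110 = -4386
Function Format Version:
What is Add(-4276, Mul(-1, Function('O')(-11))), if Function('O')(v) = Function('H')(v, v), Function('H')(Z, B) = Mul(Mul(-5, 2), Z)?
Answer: -4386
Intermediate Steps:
Function('H')(Z, B) = Mul(-10, Z)
Function('O')(v) = Mul(-10, v)
Add(-4276, Mul(-1, Function('O')(-11))) = Add(-4276, Mul(-1, Mul(-10, -11))) = Add(-4276, Mul(-1, 110)) = Add(-4276, -110) = -4386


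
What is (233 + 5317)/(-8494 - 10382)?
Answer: -925/3146 ≈ -0.29402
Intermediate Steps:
(233 + 5317)/(-8494 - 10382) = 5550/(-18876) = 5550*(-1/18876) = -925/3146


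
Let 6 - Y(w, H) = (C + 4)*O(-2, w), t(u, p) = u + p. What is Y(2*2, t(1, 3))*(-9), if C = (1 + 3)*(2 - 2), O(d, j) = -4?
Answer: -198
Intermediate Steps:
t(u, p) = p + u
C = 0 (C = 4*0 = 0)
Y(w, H) = 22 (Y(w, H) = 6 - (0 + 4)*(-4) = 6 - 4*(-4) = 6 - 1*(-16) = 6 + 16 = 22)
Y(2*2, t(1, 3))*(-9) = 22*(-9) = -198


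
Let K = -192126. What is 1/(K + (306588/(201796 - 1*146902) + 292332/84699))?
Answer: -258303717/49624525767352 ≈ -5.2052e-6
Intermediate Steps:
1/(K + (306588/(201796 - 1*146902) + 292332/84699)) = 1/(-192126 + (306588/(201796 - 1*146902) + 292332/84699)) = 1/(-192126 + (306588/(201796 - 146902) + 292332*(1/84699))) = 1/(-192126 + (306588/54894 + 97444/28233)) = 1/(-192126 + (306588*(1/54894) + 97444/28233)) = 1/(-192126 + (51098/9149 + 97444/28233)) = 1/(-192126 + 2334164990/258303717) = 1/(-49624525767352/258303717) = -258303717/49624525767352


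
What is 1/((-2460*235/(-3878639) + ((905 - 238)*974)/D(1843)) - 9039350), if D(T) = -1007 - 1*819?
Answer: -3541197407/32011382147587881 ≈ -1.1062e-7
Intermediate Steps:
D(T) = -1826 (D(T) = -1007 - 819 = -1826)
1/((-2460*235/(-3878639) + ((905 - 238)*974)/D(1843)) - 9039350) = 1/((-2460*235/(-3878639) + ((905 - 238)*974)/(-1826)) - 9039350) = 1/((-578100*(-1/3878639) + (667*974)*(-1/1826)) - 9039350) = 1/((578100/3878639 + 649658*(-1/1826)) - 9039350) = 1/((578100/3878639 - 324829/913) - 9039350) = 1/(-1259366622431/3541197407 - 9039350) = 1/(-32011382147587881/3541197407) = -3541197407/32011382147587881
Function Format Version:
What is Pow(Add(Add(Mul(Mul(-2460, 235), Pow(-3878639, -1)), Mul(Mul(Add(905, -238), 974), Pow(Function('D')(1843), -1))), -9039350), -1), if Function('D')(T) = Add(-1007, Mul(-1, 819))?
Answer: Rational(-3541197407, 32011382147587881) ≈ -1.1062e-7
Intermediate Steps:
Function('D')(T) = -1826 (Function('D')(T) = Add(-1007, -819) = -1826)
Pow(Add(Add(Mul(Mul(-2460, 235), Pow(-3878639, -1)), Mul(Mul(Add(905, -238), 974), Pow(Function('D')(1843), -1))), -9039350), -1) = Pow(Add(Add(Mul(Mul(-2460, 235), Pow(-3878639, -1)), Mul(Mul(Add(905, -238), 974), Pow(-1826, -1))), -9039350), -1) = Pow(Add(Add(Mul(-578100, Rational(-1, 3878639)), Mul(Mul(667, 974), Rational(-1, 1826))), -9039350), -1) = Pow(Add(Add(Rational(578100, 3878639), Mul(649658, Rational(-1, 1826))), -9039350), -1) = Pow(Add(Add(Rational(578100, 3878639), Rational(-324829, 913)), -9039350), -1) = Pow(Add(Rational(-1259366622431, 3541197407), -9039350), -1) = Pow(Rational(-32011382147587881, 3541197407), -1) = Rational(-3541197407, 32011382147587881)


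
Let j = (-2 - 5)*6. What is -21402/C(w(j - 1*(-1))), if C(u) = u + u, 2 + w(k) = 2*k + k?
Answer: 10701/125 ≈ 85.608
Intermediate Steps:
j = -42 (j = -7*6 = -42)
w(k) = -2 + 3*k (w(k) = -2 + (2*k + k) = -2 + 3*k)
C(u) = 2*u
-21402/C(w(j - 1*(-1))) = -21402*1/(2*(-2 + 3*(-42 - 1*(-1)))) = -21402*1/(2*(-2 + 3*(-42 + 1))) = -21402*1/(2*(-2 + 3*(-41))) = -21402*1/(2*(-2 - 123)) = -21402/(2*(-125)) = -21402/(-250) = -21402*(-1/250) = 10701/125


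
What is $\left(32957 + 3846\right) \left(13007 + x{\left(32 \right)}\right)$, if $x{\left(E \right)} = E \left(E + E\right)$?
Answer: $554069165$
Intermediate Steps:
$x{\left(E \right)} = 2 E^{2}$ ($x{\left(E \right)} = E 2 E = 2 E^{2}$)
$\left(32957 + 3846\right) \left(13007 + x{\left(32 \right)}\right) = \left(32957 + 3846\right) \left(13007 + 2 \cdot 32^{2}\right) = 36803 \left(13007 + 2 \cdot 1024\right) = 36803 \left(13007 + 2048\right) = 36803 \cdot 15055 = 554069165$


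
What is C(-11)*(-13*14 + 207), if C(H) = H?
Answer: -275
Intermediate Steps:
C(-11)*(-13*14 + 207) = -11*(-13*14 + 207) = -11*(-182 + 207) = -11*25 = -275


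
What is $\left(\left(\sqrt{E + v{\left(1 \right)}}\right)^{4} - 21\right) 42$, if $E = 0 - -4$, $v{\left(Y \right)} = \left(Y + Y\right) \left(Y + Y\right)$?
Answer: $1806$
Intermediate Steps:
$v{\left(Y \right)} = 4 Y^{2}$ ($v{\left(Y \right)} = 2 Y 2 Y = 4 Y^{2}$)
$E = 4$ ($E = 0 + 4 = 4$)
$\left(\left(\sqrt{E + v{\left(1 \right)}}\right)^{4} - 21\right) 42 = \left(\left(\sqrt{4 + 4 \cdot 1^{2}}\right)^{4} - 21\right) 42 = \left(\left(\sqrt{4 + 4 \cdot 1}\right)^{4} - 21\right) 42 = \left(\left(\sqrt{4 + 4}\right)^{4} - 21\right) 42 = \left(\left(\sqrt{8}\right)^{4} - 21\right) 42 = \left(\left(2 \sqrt{2}\right)^{4} - 21\right) 42 = \left(64 - 21\right) 42 = 43 \cdot 42 = 1806$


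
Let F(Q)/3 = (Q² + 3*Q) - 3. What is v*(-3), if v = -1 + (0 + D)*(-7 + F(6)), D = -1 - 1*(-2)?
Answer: -435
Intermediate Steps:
F(Q) = -9 + 3*Q² + 9*Q (F(Q) = 3*((Q² + 3*Q) - 3) = 3*(-3 + Q² + 3*Q) = -9 + 3*Q² + 9*Q)
D = 1 (D = -1 + 2 = 1)
v = 145 (v = -1 + (0 + 1)*(-7 + (-9 + 3*6² + 9*6)) = -1 + 1*(-7 + (-9 + 3*36 + 54)) = -1 + 1*(-7 + (-9 + 108 + 54)) = -1 + 1*(-7 + 153) = -1 + 1*146 = -1 + 146 = 145)
v*(-3) = 145*(-3) = -435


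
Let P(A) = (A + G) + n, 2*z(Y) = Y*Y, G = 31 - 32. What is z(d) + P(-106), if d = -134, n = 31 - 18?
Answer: 8884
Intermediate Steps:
n = 13
G = -1
z(Y) = Y**2/2 (z(Y) = (Y*Y)/2 = Y**2/2)
P(A) = 12 + A (P(A) = (A - 1) + 13 = (-1 + A) + 13 = 12 + A)
z(d) + P(-106) = (1/2)*(-134)**2 + (12 - 106) = (1/2)*17956 - 94 = 8978 - 94 = 8884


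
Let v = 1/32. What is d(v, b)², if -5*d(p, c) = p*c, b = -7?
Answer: 49/25600 ≈ 0.0019141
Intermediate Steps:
v = 1/32 ≈ 0.031250
d(p, c) = -c*p/5 (d(p, c) = -p*c/5 = -c*p/5)
d(v, b)² = (-⅕*(-7)*1/32)² = (7/160)² = 49/25600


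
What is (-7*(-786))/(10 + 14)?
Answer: 917/4 ≈ 229.25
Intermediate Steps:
(-7*(-786))/(10 + 14) = 5502/24 = 5502*(1/24) = 917/4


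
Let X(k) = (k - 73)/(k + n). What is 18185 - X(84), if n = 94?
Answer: 3236919/178 ≈ 18185.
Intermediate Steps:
X(k) = (-73 + k)/(94 + k) (X(k) = (k - 73)/(k + 94) = (-73 + k)/(94 + k))
18185 - X(84) = 18185 - (-73 + 84)/(94 + 84) = 18185 - 11/178 = 3236919/178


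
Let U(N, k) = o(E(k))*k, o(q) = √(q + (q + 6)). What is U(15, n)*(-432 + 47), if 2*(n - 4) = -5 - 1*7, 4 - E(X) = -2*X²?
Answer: 770*√30 ≈ 4217.5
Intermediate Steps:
E(X) = 4 + 2*X² (E(X) = 4 - (-2)*X² = 4 + 2*X²)
o(q) = √(6 + 2*q) (o(q) = √(q + (6 + q)) = √(6 + 2*q))
n = -2 (n = 4 + (-5 - 1*7)/2 = 4 + (-5 - 7)/2 = 4 + (½)*(-12) = 4 - 6 = -2)
U(N, k) = k*√(14 + 4*k²) (U(N, k) = √(6 + 2*(4 + 2*k²))*k = √(6 + (8 + 4*k²))*k = √(14 + 4*k²)*k = k*√(14 + 4*k²))
U(15, n)*(-432 + 47) = (-2*√(14 + 4*(-2)²))*(-432 + 47) = -2*√(14 + 4*4)*(-385) = -2*√(14 + 16)*(-385) = -2*√30*(-385) = 770*√30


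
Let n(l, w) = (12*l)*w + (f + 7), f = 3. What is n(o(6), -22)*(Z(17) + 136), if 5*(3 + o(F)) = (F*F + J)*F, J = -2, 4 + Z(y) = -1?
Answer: -6529826/5 ≈ -1.3060e+6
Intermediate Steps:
Z(y) = -5 (Z(y) = -4 - 1 = -5)
o(F) = -3 + F*(-2 + F²)/5 (o(F) = -3 + ((F*F - 2)*F)/5 = -3 + ((F² - 2)*F)/5 = -3 + ((-2 + F²)*F)/5 = -3 + (F*(-2 + F²))/5 = -3 + F*(-2 + F²)/5)
n(l, w) = 10 + 12*l*w (n(l, w) = (12*l)*w + (3 + 7) = 12*l*w + 10 = 10 + 12*l*w)
n(o(6), -22)*(Z(17) + 136) = (10 + 12*(-3 - ⅖*6 + (⅕)*6³)*(-22))*(-5 + 136) = (10 + 12*(-3 - 12/5 + (⅕)*216)*(-22))*131 = (10 + 12*(-3 - 12/5 + 216/5)*(-22))*131 = (10 + 12*(189/5)*(-22))*131 = (10 - 49896/5)*131 = -49846/5*131 = -6529826/5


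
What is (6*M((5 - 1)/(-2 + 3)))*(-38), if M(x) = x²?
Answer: -3648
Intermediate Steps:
(6*M((5 - 1)/(-2 + 3)))*(-38) = (6*((5 - 1)/(-2 + 3))²)*(-38) = (6*(4/1)²)*(-38) = (6*(4*1)²)*(-38) = (6*4²)*(-38) = (6*16)*(-38) = 96*(-38) = -3648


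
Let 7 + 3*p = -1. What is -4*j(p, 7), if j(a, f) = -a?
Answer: -32/3 ≈ -10.667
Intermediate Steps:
p = -8/3 (p = -7/3 + (1/3)*(-1) = -7/3 - 1/3 = -8/3 ≈ -2.6667)
-4*j(p, 7) = -(-4)*(-8)/3 = -4*8/3 = -32/3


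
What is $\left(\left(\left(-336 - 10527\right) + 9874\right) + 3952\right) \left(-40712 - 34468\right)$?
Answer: $-222758340$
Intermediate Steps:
$\left(\left(\left(-336 - 10527\right) + 9874\right) + 3952\right) \left(-40712 - 34468\right) = \left(\left(-10863 + 9874\right) + 3952\right) \left(-40712 - 34468\right) = \left(-989 + 3952\right) \left(-40712 - 34468\right) = 2963 \left(-75180\right) = -222758340$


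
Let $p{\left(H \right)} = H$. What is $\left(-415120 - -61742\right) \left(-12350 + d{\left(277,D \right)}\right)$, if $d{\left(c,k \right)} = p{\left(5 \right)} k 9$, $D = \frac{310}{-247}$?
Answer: $\frac{1082891543200}{247} \approx 4.3842 \cdot 10^{9}$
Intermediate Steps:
$D = - \frac{310}{247}$ ($D = 310 \left(- \frac{1}{247}\right) = - \frac{310}{247} \approx -1.2551$)
$d{\left(c,k \right)} = 45 k$ ($d{\left(c,k \right)} = 5 k 9 = 45 k$)
$\left(-415120 - -61742\right) \left(-12350 + d{\left(277,D \right)}\right) = \left(-415120 - -61742\right) \left(-12350 + 45 \left(- \frac{310}{247}\right)\right) = \left(-415120 + \left(-110613 + 172355\right)\right) \left(-12350 - \frac{13950}{247}\right) = \left(-415120 + 61742\right) \left(- \frac{3064400}{247}\right) = \left(-353378\right) \left(- \frac{3064400}{247}\right) = \frac{1082891543200}{247}$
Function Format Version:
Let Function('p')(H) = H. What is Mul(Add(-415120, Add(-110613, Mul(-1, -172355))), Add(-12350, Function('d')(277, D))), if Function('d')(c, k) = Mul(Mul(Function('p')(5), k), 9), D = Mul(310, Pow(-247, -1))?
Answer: Rational(1082891543200, 247) ≈ 4.3842e+9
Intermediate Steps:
D = Rational(-310, 247) (D = Mul(310, Rational(-1, 247)) = Rational(-310, 247) ≈ -1.2551)
Function('d')(c, k) = Mul(45, k) (Function('d')(c, k) = Mul(Mul(5, k), 9) = Mul(45, k))
Mul(Add(-415120, Add(-110613, Mul(-1, -172355))), Add(-12350, Function('d')(277, D))) = Mul(Add(-415120, Add(-110613, Mul(-1, -172355))), Add(-12350, Mul(45, Rational(-310, 247)))) = Mul(Add(-415120, Add(-110613, 172355)), Add(-12350, Rational(-13950, 247))) = Mul(Add(-415120, 61742), Rational(-3064400, 247)) = Mul(-353378, Rational(-3064400, 247)) = Rational(1082891543200, 247)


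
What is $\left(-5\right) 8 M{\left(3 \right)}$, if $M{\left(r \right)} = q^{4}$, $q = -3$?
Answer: $-3240$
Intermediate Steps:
$M{\left(r \right)} = 81$ ($M{\left(r \right)} = \left(-3\right)^{4} = 81$)
$\left(-5\right) 8 M{\left(3 \right)} = \left(-5\right) 8 \cdot 81 = \left(-40\right) 81 = -3240$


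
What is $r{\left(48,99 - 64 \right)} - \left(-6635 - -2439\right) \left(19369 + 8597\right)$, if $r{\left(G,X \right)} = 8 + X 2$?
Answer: $117345414$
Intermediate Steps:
$r{\left(G,X \right)} = 8 + 2 X$
$r{\left(48,99 - 64 \right)} - \left(-6635 - -2439\right) \left(19369 + 8597\right) = \left(8 + 2 \left(99 - 64\right)\right) - \left(-6635 - -2439\right) \left(19369 + 8597\right) = \left(8 + 2 \cdot 35\right) - \left(-6635 + 2439\right) 27966 = \left(8 + 70\right) - \left(-4196\right) 27966 = 78 - -117345336 = 78 + 117345336 = 117345414$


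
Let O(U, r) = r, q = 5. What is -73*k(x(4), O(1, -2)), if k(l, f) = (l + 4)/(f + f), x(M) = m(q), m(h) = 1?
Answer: 365/4 ≈ 91.250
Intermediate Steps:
x(M) = 1
k(l, f) = (4 + l)/(2*f) (k(l, f) = (4 + l)/((2*f)) = (4 + l)*(1/(2*f)) = (4 + l)/(2*f))
-73*k(x(4), O(1, -2)) = -73*(4 + 1)/(2*(-2)) = -73*(-1)*5/(2*2) = -73*(-5/4) = 365/4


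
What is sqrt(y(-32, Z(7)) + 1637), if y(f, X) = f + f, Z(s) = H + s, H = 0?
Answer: 11*sqrt(13) ≈ 39.661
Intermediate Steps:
Z(s) = s (Z(s) = 0 + s = s)
y(f, X) = 2*f
sqrt(y(-32, Z(7)) + 1637) = sqrt(2*(-32) + 1637) = sqrt(-64 + 1637) = sqrt(1573) = 11*sqrt(13)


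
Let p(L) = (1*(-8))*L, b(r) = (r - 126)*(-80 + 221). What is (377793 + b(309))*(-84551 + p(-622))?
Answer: -32116151700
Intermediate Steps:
b(r) = -17766 + 141*r (b(r) = (-126 + r)*141 = -17766 + 141*r)
p(L) = -8*L
(377793 + b(309))*(-84551 + p(-622)) = (377793 + (-17766 + 141*309))*(-84551 - 8*(-622)) = (377793 + (-17766 + 43569))*(-84551 + 4976) = (377793 + 25803)*(-79575) = 403596*(-79575) = -32116151700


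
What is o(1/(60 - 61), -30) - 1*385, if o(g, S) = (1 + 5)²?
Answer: -349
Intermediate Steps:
o(g, S) = 36 (o(g, S) = 6² = 36)
o(1/(60 - 61), -30) - 1*385 = 36 - 1*385 = 36 - 385 = -349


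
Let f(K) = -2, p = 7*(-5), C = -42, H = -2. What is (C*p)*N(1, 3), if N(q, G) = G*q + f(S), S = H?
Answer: 1470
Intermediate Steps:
p = -35
S = -2
N(q, G) = -2 + G*q (N(q, G) = G*q - 2 = -2 + G*q)
(C*p)*N(1, 3) = (-42*(-35))*(-2 + 3*1) = 1470*(-2 + 3) = 1470*1 = 1470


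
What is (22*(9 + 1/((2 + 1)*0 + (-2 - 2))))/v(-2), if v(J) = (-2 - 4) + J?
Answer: -385/16 ≈ -24.063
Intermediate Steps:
v(J) = -6 + J
(22*(9 + 1/((2 + 1)*0 + (-2 - 2))))/v(-2) = (22*(9 + 1/((2 + 1)*0 + (-2 - 2))))/(-6 - 2) = (22*(9 + 1/(3*0 - 4)))/(-8) = (22*(9 + 1/(0 - 4)))*(-1/8) = (22*(9 + 1/(-4)))*(-1/8) = (22*(9 - 1/4))*(-1/8) = (22*(35/4))*(-1/8) = (385/2)*(-1/8) = -385/16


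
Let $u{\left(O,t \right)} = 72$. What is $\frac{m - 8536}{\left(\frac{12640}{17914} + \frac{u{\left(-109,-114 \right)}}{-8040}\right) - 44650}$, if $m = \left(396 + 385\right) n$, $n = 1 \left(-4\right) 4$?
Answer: $\frac{63108514040}{133974476421} \approx 0.47105$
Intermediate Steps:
$n = -16$ ($n = \left(-4\right) 4 = -16$)
$m = -12496$ ($m = \left(396 + 385\right) \left(-16\right) = 781 \left(-16\right) = -12496$)
$\frac{m - 8536}{\left(\frac{12640}{17914} + \frac{u{\left(-109,-114 \right)}}{-8040}\right) - 44650} = \frac{-12496 - 8536}{\left(\frac{12640}{17914} + \frac{72}{-8040}\right) - 44650} = - \frac{21032}{\left(12640 \cdot \frac{1}{17914} + 72 \left(- \frac{1}{8040}\right)\right) - 44650} = - \frac{21032}{\left(\frac{6320}{8957} - \frac{3}{335}\right) - 44650} = - \frac{21032}{\frac{2090329}{3000595} - 44650} = - \frac{21032}{- \frac{133974476421}{3000595}} = \left(-21032\right) \left(- \frac{3000595}{133974476421}\right) = \frac{63108514040}{133974476421}$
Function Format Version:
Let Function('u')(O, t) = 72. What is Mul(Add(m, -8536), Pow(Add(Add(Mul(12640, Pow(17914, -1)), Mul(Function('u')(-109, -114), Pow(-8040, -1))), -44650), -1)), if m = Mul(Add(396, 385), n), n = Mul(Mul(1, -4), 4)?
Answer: Rational(63108514040, 133974476421) ≈ 0.47105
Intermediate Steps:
n = -16 (n = Mul(-4, 4) = -16)
m = -12496 (m = Mul(Add(396, 385), -16) = Mul(781, -16) = -12496)
Mul(Add(m, -8536), Pow(Add(Add(Mul(12640, Pow(17914, -1)), Mul(Function('u')(-109, -114), Pow(-8040, -1))), -44650), -1)) = Mul(Add(-12496, -8536), Pow(Add(Add(Mul(12640, Pow(17914, -1)), Mul(72, Pow(-8040, -1))), -44650), -1)) = Mul(-21032, Pow(Add(Add(Mul(12640, Rational(1, 17914)), Mul(72, Rational(-1, 8040))), -44650), -1)) = Mul(-21032, Pow(Add(Add(Rational(6320, 8957), Rational(-3, 335)), -44650), -1)) = Mul(-21032, Pow(Add(Rational(2090329, 3000595), -44650), -1)) = Mul(-21032, Pow(Rational(-133974476421, 3000595), -1)) = Mul(-21032, Rational(-3000595, 133974476421)) = Rational(63108514040, 133974476421)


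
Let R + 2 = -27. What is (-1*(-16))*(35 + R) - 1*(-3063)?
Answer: 3159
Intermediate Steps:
R = -29 (R = -2 - 27 = -29)
(-1*(-16))*(35 + R) - 1*(-3063) = (-1*(-16))*(35 - 29) - 1*(-3063) = 16*6 + 3063 = 96 + 3063 = 3159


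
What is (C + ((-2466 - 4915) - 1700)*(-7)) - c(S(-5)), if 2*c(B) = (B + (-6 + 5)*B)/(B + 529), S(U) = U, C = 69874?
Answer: 133441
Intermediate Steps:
c(B) = 0 (c(B) = ((B + (-6 + 5)*B)/(B + 529))/2 = ((B - B)/(529 + B))/2 = (0/(529 + B))/2 = (½)*0 = 0)
(C + ((-2466 - 4915) - 1700)*(-7)) - c(S(-5)) = (69874 + ((-2466 - 4915) - 1700)*(-7)) - 1*0 = (69874 + (-7381 - 1700)*(-7)) + 0 = (69874 - 9081*(-7)) + 0 = (69874 + 63567) + 0 = 133441 + 0 = 133441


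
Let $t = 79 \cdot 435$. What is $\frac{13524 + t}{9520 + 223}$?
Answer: $\frac{47889}{9743} \approx 4.9152$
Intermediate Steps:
$t = 34365$
$\frac{13524 + t}{9520 + 223} = \frac{13524 + 34365}{9520 + 223} = \frac{47889}{9743}$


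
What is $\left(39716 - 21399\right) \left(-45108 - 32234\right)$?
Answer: $-1416673414$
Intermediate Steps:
$\left(39716 - 21399\right) \left(-45108 - 32234\right) = 18317 \left(-77342\right) = -1416673414$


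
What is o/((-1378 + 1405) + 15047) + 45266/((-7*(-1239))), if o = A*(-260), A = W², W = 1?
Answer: 340042352/65368401 ≈ 5.2019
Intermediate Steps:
A = 1 (A = 1² = 1)
o = -260 (o = 1*(-260) = -260)
o/((-1378 + 1405) + 15047) + 45266/((-7*(-1239))) = -260/((-1378 + 1405) + 15047) + 45266/((-7*(-1239))) = -260/(27 + 15047) + 45266/8673 = -260/15074 + 45266*(1/8673) = -260*1/15074 + 45266/8673 = -130/7537 + 45266/8673 = 340042352/65368401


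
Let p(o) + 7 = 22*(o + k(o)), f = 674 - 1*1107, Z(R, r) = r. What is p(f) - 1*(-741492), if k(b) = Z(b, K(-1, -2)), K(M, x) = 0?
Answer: 731959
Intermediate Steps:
k(b) = 0
f = -433 (f = 674 - 1107 = -433)
p(o) = -7 + 22*o (p(o) = -7 + 22*(o + 0) = -7 + 22*o)
p(f) - 1*(-741492) = (-7 + 22*(-433)) - 1*(-741492) = (-7 - 9526) + 741492 = -9533 + 741492 = 731959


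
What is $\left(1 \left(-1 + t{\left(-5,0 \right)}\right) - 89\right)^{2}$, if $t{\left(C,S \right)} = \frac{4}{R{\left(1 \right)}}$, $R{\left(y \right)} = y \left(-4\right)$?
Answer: $8281$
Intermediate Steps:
$R{\left(y \right)} = - 4 y$
$t{\left(C,S \right)} = -1$ ($t{\left(C,S \right)} = \frac{4}{\left(-4\right) 1} = \frac{4}{-4} = 4 \left(- \frac{1}{4}\right) = -1$)
$\left(1 \left(-1 + t{\left(-5,0 \right)}\right) - 89\right)^{2} = \left(1 \left(-1 - 1\right) - 89\right)^{2} = \left(1 \left(-2\right) - 89\right)^{2} = \left(-2 - 89\right)^{2} = \left(-91\right)^{2} = 8281$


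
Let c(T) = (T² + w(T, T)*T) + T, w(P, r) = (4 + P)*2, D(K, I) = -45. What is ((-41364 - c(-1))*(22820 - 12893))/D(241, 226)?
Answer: 45617874/5 ≈ 9.1236e+6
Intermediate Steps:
w(P, r) = 8 + 2*P
c(T) = T + T² + T*(8 + 2*T) (c(T) = (T² + (8 + 2*T)*T) + T = (T² + T*(8 + 2*T)) + T = T + T² + T*(8 + 2*T))
((-41364 - c(-1))*(22820 - 12893))/D(241, 226) = ((-41364 - 3*(-1)*(3 - 1))*(22820 - 12893))/(-45) = ((-41364 - 3*(-1)*2)*9927)*(-1/45) = ((-41364 - 1*(-6))*9927)*(-1/45) = ((-41364 + 6)*9927)*(-1/45) = -41358*9927*(-1/45) = -410560866*(-1/45) = 45617874/5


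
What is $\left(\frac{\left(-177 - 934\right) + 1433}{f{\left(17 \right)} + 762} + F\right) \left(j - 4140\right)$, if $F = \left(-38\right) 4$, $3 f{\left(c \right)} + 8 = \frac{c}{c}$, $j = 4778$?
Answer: $- \frac{220391996}{2279} \approx -96706.0$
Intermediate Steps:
$f{\left(c \right)} = - \frac{7}{3}$ ($f{\left(c \right)} = - \frac{8}{3} + \frac{c \frac{1}{c}}{3} = - \frac{8}{3} + \frac{1}{3} \cdot 1 = - \frac{8}{3} + \frac{1}{3} = - \frac{7}{3}$)
$F = -152$
$\left(\frac{\left(-177 - 934\right) + 1433}{f{\left(17 \right)} + 762} + F\right) \left(j - 4140\right) = \left(\frac{\left(-177 - 934\right) + 1433}{- \frac{7}{3} + 762} - 152\right) \left(4778 - 4140\right) = \left(\frac{-1111 + 1433}{\frac{2279}{3}} - 152\right) 638 = \left(322 \cdot \frac{3}{2279} - 152\right) 638 = \left(\frac{966}{2279} - 152\right) 638 = \left(- \frac{345442}{2279}\right) 638 = - \frac{220391996}{2279}$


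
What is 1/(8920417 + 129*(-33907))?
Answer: 1/4546414 ≈ 2.1995e-7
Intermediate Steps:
1/(8920417 + 129*(-33907)) = 1/(8920417 - 4374003) = 1/4546414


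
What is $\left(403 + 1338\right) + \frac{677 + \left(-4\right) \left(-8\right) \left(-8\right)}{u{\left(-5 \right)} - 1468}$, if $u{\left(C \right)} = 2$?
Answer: $\frac{2551885}{1466} \approx 1740.7$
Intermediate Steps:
$\left(403 + 1338\right) + \frac{677 + \left(-4\right) \left(-8\right) \left(-8\right)}{u{\left(-5 \right)} - 1468} = \left(403 + 1338\right) + \frac{677 + \left(-4\right) \left(-8\right) \left(-8\right)}{2 - 1468} = 1741 + \frac{677 + 32 \left(-8\right)}{-1466} = 1741 + \left(677 - 256\right) \left(- \frac{1}{1466}\right) = 1741 + 421 \left(- \frac{1}{1466}\right) = 1741 - \frac{421}{1466} = \frac{2551885}{1466}$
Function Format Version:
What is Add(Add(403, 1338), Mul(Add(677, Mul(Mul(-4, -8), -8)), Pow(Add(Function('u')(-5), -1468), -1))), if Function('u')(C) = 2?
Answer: Rational(2551885, 1466) ≈ 1740.7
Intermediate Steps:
Add(Add(403, 1338), Mul(Add(677, Mul(Mul(-4, -8), -8)), Pow(Add(Function('u')(-5), -1468), -1))) = Add(Add(403, 1338), Mul(Add(677, Mul(Mul(-4, -8), -8)), Pow(Add(2, -1468), -1))) = Add(1741, Mul(Add(677, Mul(32, -8)), Pow(-1466, -1))) = Add(1741, Mul(Add(677, -256), Rational(-1, 1466))) = Add(1741, Mul(421, Rational(-1, 1466))) = Add(1741, Rational(-421, 1466)) = Rational(2551885, 1466)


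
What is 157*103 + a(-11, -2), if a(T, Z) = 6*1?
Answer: 16177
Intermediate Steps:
a(T, Z) = 6
157*103 + a(-11, -2) = 157*103 + 6 = 16171 + 6 = 16177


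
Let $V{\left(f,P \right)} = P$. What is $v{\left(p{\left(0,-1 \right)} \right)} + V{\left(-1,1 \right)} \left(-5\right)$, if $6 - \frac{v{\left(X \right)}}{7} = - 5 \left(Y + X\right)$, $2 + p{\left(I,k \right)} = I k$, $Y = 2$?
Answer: $37$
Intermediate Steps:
$p{\left(I,k \right)} = -2 + I k$
$v{\left(X \right)} = 112 + 35 X$ ($v{\left(X \right)} = 42 - 7 \left(- 5 \left(2 + X\right)\right) = 42 - 7 \left(-10 - 5 X\right) = 42 + \left(70 + 35 X\right) = 112 + 35 X$)
$v{\left(p{\left(0,-1 \right)} \right)} + V{\left(-1,1 \right)} \left(-5\right) = \left(112 + 35 \left(-2 + 0 \left(-1\right)\right)\right) + 1 \left(-5\right) = \left(112 + 35 \left(-2 + 0\right)\right) - 5 = \left(112 + 35 \left(-2\right)\right) - 5 = \left(112 - 70\right) - 5 = 42 - 5 = 37$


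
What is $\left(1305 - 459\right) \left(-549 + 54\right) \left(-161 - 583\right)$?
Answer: $311564880$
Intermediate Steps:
$\left(1305 - 459\right) \left(-549 + 54\right) \left(-161 - 583\right) = 846 \left(\left(-495\right) \left(-744\right)\right) = 846 \cdot 368280 = 311564880$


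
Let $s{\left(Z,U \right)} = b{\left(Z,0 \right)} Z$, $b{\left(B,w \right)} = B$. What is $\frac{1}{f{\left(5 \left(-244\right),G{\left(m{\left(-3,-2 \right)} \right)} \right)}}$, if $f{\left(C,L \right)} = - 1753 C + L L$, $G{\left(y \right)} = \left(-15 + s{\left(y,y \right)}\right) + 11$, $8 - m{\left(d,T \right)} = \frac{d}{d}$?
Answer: $\frac{1}{2140685} \approx 4.6714 \cdot 10^{-7}$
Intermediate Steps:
$m{\left(d,T \right)} = 7$ ($m{\left(d,T \right)} = 8 - \frac{d}{d} = 8 - 1 = 7$)
$s{\left(Z,U \right)} = Z^{2}$ ($s{\left(Z,U \right)} = Z Z = Z^{2}$)
$G{\left(y \right)} = -4 + y^{2}$ ($G{\left(y \right)} = \left(-15 + y^{2}\right) + 11 = -4 + y^{2}$)
$f{\left(C,L \right)} = L^{2} - 1753 C$ ($f{\left(C,L \right)} = - 1753 C + L^{2} = L^{2} - 1753 C$)
$\frac{1}{f{\left(5 \left(-244\right),G{\left(m{\left(-3,-2 \right)} \right)} \right)}} = \frac{1}{\left(-4 + 7^{2}\right)^{2} - 1753 \cdot 5 \left(-244\right)} = \frac{1}{\left(-4 + 49\right)^{2} - -2138660} = \frac{1}{45^{2} + 2138660} = \frac{1}{2025 + 2138660} = \frac{1}{2140685}$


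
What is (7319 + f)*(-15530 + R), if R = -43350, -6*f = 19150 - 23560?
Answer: -474219520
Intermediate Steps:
f = 735 (f = -(19150 - 23560)/6 = -⅙*(-4410) = 735)
(7319 + f)*(-15530 + R) = (7319 + 735)*(-15530 - 43350) = 8054*(-58880) = -474219520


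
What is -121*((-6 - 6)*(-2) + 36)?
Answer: -7260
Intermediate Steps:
-121*((-6 - 6)*(-2) + 36) = -121*(-12*(-2) + 36) = -121*(24 + 36) = -121*60 = -7260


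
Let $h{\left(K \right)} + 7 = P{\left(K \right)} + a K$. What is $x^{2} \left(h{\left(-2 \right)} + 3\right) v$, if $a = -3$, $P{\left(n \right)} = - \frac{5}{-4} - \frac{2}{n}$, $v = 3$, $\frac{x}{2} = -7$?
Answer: $2499$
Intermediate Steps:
$x = -14$ ($x = 2 \left(-7\right) = -14$)
$P{\left(n \right)} = \frac{5}{4} - \frac{2}{n}$ ($P{\left(n \right)} = \left(-5\right) \left(- \frac{1}{4}\right) - \frac{2}{n} = \frac{5}{4} - \frac{2}{n}$)
$h{\left(K \right)} = - \frac{23}{4} - 3 K - \frac{2}{K}$ ($h{\left(K \right)} = -7 - \left(- \frac{5}{4} + \frac{2}{K} + 3 K\right) = - \frac{23}{4} - 3 K - \frac{2}{K}$)
$x^{2} \left(h{\left(-2 \right)} + 3\right) v = \left(-14\right)^{2} \left(\left(- \frac{23}{4} - -6 - \frac{2}{-2}\right) + 3\right) 3 = 196 \left(\left(- \frac{23}{4} + 6 - -1\right) + 3\right) 3 = 196 \left(\left(- \frac{23}{4} + 6 + 1\right) + 3\right) 3 = 196 \left(\frac{5}{4} + 3\right) 3 = 196 \cdot \frac{17}{4} \cdot 3 = 196 \cdot \frac{51}{4} = 2499$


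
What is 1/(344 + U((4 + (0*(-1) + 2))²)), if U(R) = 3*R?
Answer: 1/452 ≈ 0.0022124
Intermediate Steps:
1/(344 + U((4 + (0*(-1) + 2))²)) = 1/(344 + 3*(4 + (0*(-1) + 2))²) = 1/(344 + 3*(4 + (0 + 2))²) = 1/(344 + 3*(4 + 2)²) = 1/(344 + 3*6²) = 1/(344 + 3*36) = 1/(344 + 108) = 1/452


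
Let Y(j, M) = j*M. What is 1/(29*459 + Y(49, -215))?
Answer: 1/2776 ≈ 0.00036023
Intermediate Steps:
Y(j, M) = M*j
1/(29*459 + Y(49, -215)) = 1/(29*459 - 215*49) = 1/(13311 - 10535) = 1/2776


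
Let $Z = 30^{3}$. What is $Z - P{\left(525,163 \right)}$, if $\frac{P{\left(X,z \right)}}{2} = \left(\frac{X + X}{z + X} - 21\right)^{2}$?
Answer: $\frac{1552659399}{59168} \approx 26242.0$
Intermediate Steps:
$Z = 27000$
$P{\left(X,z \right)} = 2 \left(-21 + \frac{2 X}{X + z}\right)^{2}$ ($P{\left(X,z \right)} = 2 \left(\frac{X + X}{z + X} - 21\right)^{2} = 2 \left(\frac{2 X}{X + z} - 21\right)^{2} = 2 \left(-21 + \frac{2 X}{X + z}\right)^{2}$)
$Z - P{\left(525,163 \right)} = 27000 - \frac{2 \left(19 \cdot 525 + 21 \cdot 163\right)^{2}}{\left(525 + 163\right)^{2}} = 27000 - \frac{2 \left(9975 + 3423\right)^{2}}{473344} = 27000 - 2 \cdot \frac{1}{473344} \cdot 13398^{2} = 27000 - 2 \cdot \frac{1}{473344} \cdot 179506404 = 27000 - \frac{44876601}{59168} = \frac{1552659399}{59168}$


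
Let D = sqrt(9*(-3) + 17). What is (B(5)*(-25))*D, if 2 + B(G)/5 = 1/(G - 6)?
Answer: 375*I*sqrt(10) ≈ 1185.9*I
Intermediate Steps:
B(G) = -10 + 5/(-6 + G) (B(G) = -10 + 5/(G - 6) = -10 + 5/(-6 + G))
D = I*sqrt(10) (D = sqrt(-27 + 17) = sqrt(-10) = I*sqrt(10) ≈ 3.1623*I)
(B(5)*(-25))*D = ((5*(13 - 2*5)/(-6 + 5))*(-25))*(I*sqrt(10)) = ((5*(13 - 10)/(-1))*(-25))*(I*sqrt(10)) = ((5*(-1)*3)*(-25))*(I*sqrt(10)) = (-15*(-25))*(I*sqrt(10)) = 375*(I*sqrt(10)) = 375*I*sqrt(10)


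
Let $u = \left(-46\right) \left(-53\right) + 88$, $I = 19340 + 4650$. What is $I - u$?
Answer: $21464$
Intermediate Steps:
$I = 23990$
$u = 2526$ ($u = 2438 + 88 = 2526$)
$I - u = 23990 - 2526 = 21464$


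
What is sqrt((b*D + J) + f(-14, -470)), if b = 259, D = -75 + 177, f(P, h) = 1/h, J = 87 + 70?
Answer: sqrt(5870417030)/470 ≈ 163.02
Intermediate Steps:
J = 157
D = 102
sqrt((b*D + J) + f(-14, -470)) = sqrt((259*102 + 157) + 1/(-470)) = sqrt((26418 + 157) - 1/470) = sqrt(26575 - 1/470) = sqrt(12490249/470) = sqrt(5870417030)/470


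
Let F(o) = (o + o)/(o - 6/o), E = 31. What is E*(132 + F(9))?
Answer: 103974/25 ≈ 4159.0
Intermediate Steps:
F(o) = 2*o/(o - 6/o) (F(o) = (2*o)/(o - 6/o) = 2*o/(o - 6/o))
E*(132 + F(9)) = 31*(132 + 2*9²/(-6 + 9²)) = 31*(132 + 2*81/(-6 + 81)) = 31*(132 + 2*81/75) = 31*(132 + 2*81*(1/75)) = 31*(132 + 54/25) = 31*(3354/25) = 103974/25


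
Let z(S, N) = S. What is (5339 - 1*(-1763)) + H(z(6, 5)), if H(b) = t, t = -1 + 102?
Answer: 7203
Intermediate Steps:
t = 101
H(b) = 101
(5339 - 1*(-1763)) + H(z(6, 5)) = (5339 - 1*(-1763)) + 101 = (5339 + 1763) + 101 = 7102 + 101 = 7203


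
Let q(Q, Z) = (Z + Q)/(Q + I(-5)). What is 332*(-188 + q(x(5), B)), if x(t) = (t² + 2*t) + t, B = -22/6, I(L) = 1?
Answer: -7640980/123 ≈ -62122.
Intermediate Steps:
B = -11/3 (B = -22*⅙ = -11/3 ≈ -3.6667)
x(t) = t² + 3*t
q(Q, Z) = (Q + Z)/(1 + Q) (q(Q, Z) = (Z + Q)/(Q + 1) = (Q + Z)/(1 + Q))
332*(-188 + q(x(5), B)) = 332*(-188 + (5*(3 + 5) - 11/3)/(1 + 5*(3 + 5))) = 332*(-188 + (5*8 - 11/3)/(1 + 5*8)) = 332*(-188 + (40 - 11/3)/(1 + 40)) = 332*(-188 + (109/3)/41) = 332*(-188 + (1/41)*(109/3)) = 332*(-188 + 109/123) = 332*(-23015/123) = -7640980/123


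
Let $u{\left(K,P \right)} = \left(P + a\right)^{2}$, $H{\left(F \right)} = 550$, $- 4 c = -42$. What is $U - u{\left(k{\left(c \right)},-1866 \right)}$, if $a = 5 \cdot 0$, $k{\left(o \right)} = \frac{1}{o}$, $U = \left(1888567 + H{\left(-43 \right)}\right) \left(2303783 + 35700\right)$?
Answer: $4419553624555$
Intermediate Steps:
$c = \frac{21}{2}$ ($c = \left(- \frac{1}{4}\right) \left(-42\right) = \frac{21}{2} \approx 10.5$)
$U = 4419557106511$ ($U = \left(1888567 + 550\right) \left(2303783 + 35700\right) = 1889117 \cdot 2339483 = 4419557106511$)
$a = 0$
$u{\left(K,P \right)} = P^{2}$ ($u{\left(K,P \right)} = \left(P + 0\right)^{2} = P^{2}$)
$U - u{\left(k{\left(c \right)},-1866 \right)} = 4419557106511 - \left(-1866\right)^{2} = 4419557106511 - 3481956 = 4419553624555$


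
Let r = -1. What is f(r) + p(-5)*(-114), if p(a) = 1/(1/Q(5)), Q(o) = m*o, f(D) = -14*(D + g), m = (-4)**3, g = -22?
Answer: 36802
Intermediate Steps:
m = -64
f(D) = 308 - 14*D (f(D) = -14*(D - 22) = -14*(-22 + D) = 308 - 14*D)
Q(o) = -64*o
p(a) = -320 (p(a) = 1/(1/(-64*5)) = 1/(1/(-320)) = 1/(-1/320) = -320)
f(r) + p(-5)*(-114) = (308 - 14*(-1)) - 320*(-114) = (308 + 14) + 36480 = 322 + 36480 = 36802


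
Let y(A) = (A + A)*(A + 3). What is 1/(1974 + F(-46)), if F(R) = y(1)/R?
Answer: 23/45398 ≈ 0.00050663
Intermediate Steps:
y(A) = 2*A*(3 + A) (y(A) = (2*A)*(3 + A) = 2*A*(3 + A))
F(R) = 8/R (F(R) = (2*1*(3 + 1))/R = (2*1*4)/R = 8/R)
1/(1974 + F(-46)) = 1/(1974 + 8/(-46)) = 1/(1974 + 8*(-1/46)) = 1/(1974 - 4/23) = 1/(45398/23) = 23/45398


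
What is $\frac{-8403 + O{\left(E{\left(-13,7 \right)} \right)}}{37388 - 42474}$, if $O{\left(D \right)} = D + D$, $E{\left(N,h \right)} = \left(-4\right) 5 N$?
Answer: $\frac{7883}{5086} \approx 1.5499$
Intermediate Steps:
$E{\left(N,h \right)} = - 20 N$
$O{\left(D \right)} = 2 D$
$\frac{-8403 + O{\left(E{\left(-13,7 \right)} \right)}}{37388 - 42474} = \frac{-8403 + 2 \left(\left(-20\right) \left(-13\right)\right)}{37388 - 42474} = \frac{-8403 + 2 \cdot 260}{-5086} = \left(-8403 + 520\right) \left(- \frac{1}{5086}\right) = \left(-7883\right) \left(- \frac{1}{5086}\right) = \frac{7883}{5086}$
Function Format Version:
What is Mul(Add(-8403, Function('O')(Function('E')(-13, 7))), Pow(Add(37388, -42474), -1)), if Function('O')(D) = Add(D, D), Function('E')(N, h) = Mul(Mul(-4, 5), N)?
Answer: Rational(7883, 5086) ≈ 1.5499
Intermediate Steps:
Function('E')(N, h) = Mul(-20, N)
Function('O')(D) = Mul(2, D)
Mul(Add(-8403, Function('O')(Function('E')(-13, 7))), Pow(Add(37388, -42474), -1)) = Mul(Add(-8403, Mul(2, Mul(-20, -13))), Pow(Add(37388, -42474), -1)) = Mul(Add(-8403, Mul(2, 260)), Pow(-5086, -1)) = Mul(Add(-8403, 520), Rational(-1, 5086)) = Mul(-7883, Rational(-1, 5086)) = Rational(7883, 5086)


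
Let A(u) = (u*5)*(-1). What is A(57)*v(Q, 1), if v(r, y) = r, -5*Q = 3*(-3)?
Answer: -513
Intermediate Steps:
Q = 9/5 (Q = -3*(-3)/5 = -1/5*(-9) = 9/5 ≈ 1.8000)
A(u) = -5*u (A(u) = (5*u)*(-1) = -5*u)
A(57)*v(Q, 1) = -5*57*(9/5) = -285*9/5 = -513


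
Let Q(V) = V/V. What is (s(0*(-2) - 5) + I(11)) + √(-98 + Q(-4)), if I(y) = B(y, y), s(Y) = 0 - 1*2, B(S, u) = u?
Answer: 9 + I*√97 ≈ 9.0 + 9.8489*I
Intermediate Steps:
Q(V) = 1
s(Y) = -2 (s(Y) = 0 - 2 = -2)
I(y) = y
(s(0*(-2) - 5) + I(11)) + √(-98 + Q(-4)) = (-2 + 11) + √(-98 + 1) = 9 + √(-97) = 9 + I*√97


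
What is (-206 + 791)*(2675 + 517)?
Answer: 1867320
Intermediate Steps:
(-206 + 791)*(2675 + 517) = 585*3192 = 1867320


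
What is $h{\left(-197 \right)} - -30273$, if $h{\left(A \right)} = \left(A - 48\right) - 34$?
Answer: $29994$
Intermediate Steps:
$h{\left(A \right)} = -82 + A$ ($h{\left(A \right)} = \left(-48 + A\right) - 34 = -82 + A$)
$h{\left(-197 \right)} - -30273 = \left(-82 - 197\right) - -30273 = -279 + 30273 = 29994$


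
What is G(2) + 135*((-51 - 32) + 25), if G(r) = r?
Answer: -7828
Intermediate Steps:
G(2) + 135*((-51 - 32) + 25) = 2 + 135*((-51 - 32) + 25) = 2 + 135*(-83 + 25) = 2 + 135*(-58) = 2 - 7830 = -7828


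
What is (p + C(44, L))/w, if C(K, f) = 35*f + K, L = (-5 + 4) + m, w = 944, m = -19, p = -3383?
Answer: -4039/944 ≈ -4.2786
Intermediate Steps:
L = -20 (L = (-5 + 4) - 19 = -1 - 19 = -20)
C(K, f) = K + 35*f
(p + C(44, L))/w = (-3383 + (44 + 35*(-20)))/944 = (-3383 + (44 - 700))*(1/944) = (-3383 - 656)*(1/944) = -4039*1/944 = -4039/944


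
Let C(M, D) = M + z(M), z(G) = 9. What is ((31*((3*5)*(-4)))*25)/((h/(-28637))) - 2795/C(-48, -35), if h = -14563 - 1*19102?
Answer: -797524705/20199 ≈ -39483.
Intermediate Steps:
h = -33665 (h = -14563 - 19102 = -33665)
C(M, D) = 9 + M (C(M, D) = M + 9 = 9 + M)
((31*((3*5)*(-4)))*25)/((h/(-28637))) - 2795/C(-48, -35) = ((31*((3*5)*(-4)))*25)/((-33665/(-28637))) - 2795/(9 - 48) = ((31*(15*(-4)))*25)/((-33665*(-1/28637))) - 2795/(-39) = ((31*(-60))*25)/(33665/28637) - 2795*(-1/39) = -1860*25*(28637/33665) + 215/3 = -46500*28637/33665 + 215/3 = -266324100/6733 + 215/3 = -797524705/20199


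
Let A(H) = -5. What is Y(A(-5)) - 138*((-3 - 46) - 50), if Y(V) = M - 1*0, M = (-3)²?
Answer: 13671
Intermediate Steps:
M = 9
Y(V) = 9 (Y(V) = 9 - 1*0 = 9 + 0 = 9)
Y(A(-5)) - 138*((-3 - 46) - 50) = 9 - 138*((-3 - 46) - 50) = 9 - 138*(-49 - 50) = 9 - 138*(-99) = 9 + 13662 = 13671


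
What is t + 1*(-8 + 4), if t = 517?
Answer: 513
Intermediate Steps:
t + 1*(-8 + 4) = 517 + 1*(-8 + 4) = 517 + 1*(-4) = 517 - 4 = 513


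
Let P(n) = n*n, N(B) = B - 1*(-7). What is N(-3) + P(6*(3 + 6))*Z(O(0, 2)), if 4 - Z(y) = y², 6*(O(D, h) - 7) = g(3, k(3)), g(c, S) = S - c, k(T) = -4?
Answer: -87557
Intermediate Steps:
N(B) = 7 + B (N(B) = B + 7 = 7 + B)
O(D, h) = 35/6 (O(D, h) = 7 + (-4 - 1*3)/6 = 7 + (-4 - 3)/6 = 7 + (⅙)*(-7) = 7 - 7/6 = 35/6)
P(n) = n²
Z(y) = 4 - y²
N(-3) + P(6*(3 + 6))*Z(O(0, 2)) = (7 - 3) + (6*(3 + 6))²*(4 - (35/6)²) = 4 + (6*9)²*(4 - 1*1225/36) = 4 + 54²*(4 - 1225/36) = 4 + 2916*(-1081/36) = 4 - 87561 = -87557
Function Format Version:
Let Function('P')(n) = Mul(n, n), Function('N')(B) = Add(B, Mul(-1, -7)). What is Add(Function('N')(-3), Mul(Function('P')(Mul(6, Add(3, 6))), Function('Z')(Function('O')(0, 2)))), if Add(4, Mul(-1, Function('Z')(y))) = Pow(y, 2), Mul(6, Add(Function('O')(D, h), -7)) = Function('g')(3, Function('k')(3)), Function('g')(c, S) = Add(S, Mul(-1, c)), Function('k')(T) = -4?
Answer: -87557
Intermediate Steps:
Function('N')(B) = Add(7, B) (Function('N')(B) = Add(B, 7) = Add(7, B))
Function('O')(D, h) = Rational(35, 6) (Function('O')(D, h) = Add(7, Mul(Rational(1, 6), Add(-4, Mul(-1, 3)))) = Add(7, Mul(Rational(1, 6), Add(-4, -3))) = Add(7, Mul(Rational(1, 6), -7)) = Add(7, Rational(-7, 6)) = Rational(35, 6))
Function('P')(n) = Pow(n, 2)
Function('Z')(y) = Add(4, Mul(-1, Pow(y, 2)))
Add(Function('N')(-3), Mul(Function('P')(Mul(6, Add(3, 6))), Function('Z')(Function('O')(0, 2)))) = Add(Add(7, -3), Mul(Pow(Mul(6, Add(3, 6)), 2), Add(4, Mul(-1, Pow(Rational(35, 6), 2))))) = Add(4, Mul(Pow(Mul(6, 9), 2), Add(4, Mul(-1, Rational(1225, 36))))) = Add(4, Mul(Pow(54, 2), Add(4, Rational(-1225, 36)))) = Add(4, Mul(2916, Rational(-1081, 36))) = Add(4, -87561) = -87557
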